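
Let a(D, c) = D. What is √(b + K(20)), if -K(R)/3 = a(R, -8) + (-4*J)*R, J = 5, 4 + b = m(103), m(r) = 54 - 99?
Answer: √1091 ≈ 33.030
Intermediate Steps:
m(r) = -45
b = -49 (b = -4 - 45 = -49)
K(R) = 57*R (K(R) = -3*(R + (-4*5)*R) = -3*(R - 20*R) = -(-57)*R = 57*R)
√(b + K(20)) = √(-49 + 57*20) = √(-49 + 1140) = √1091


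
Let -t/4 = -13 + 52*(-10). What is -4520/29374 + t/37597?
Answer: -1308696/13467979 ≈ -0.097171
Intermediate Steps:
t = 2132 (t = -4*(-13 + 52*(-10)) = -4*(-13 - 520) = -4*(-533) = 2132)
-4520/29374 + t/37597 = -4520/29374 + 2132/37597 = -4520*1/29374 + 2132*(1/37597) = -2260/14687 + 52/917 = -1308696/13467979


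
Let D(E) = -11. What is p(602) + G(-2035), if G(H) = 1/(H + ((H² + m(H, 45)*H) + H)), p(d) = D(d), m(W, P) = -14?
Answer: -45822094/4165645 ≈ -11.000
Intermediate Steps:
p(d) = -11
G(H) = 1/(H² - 12*H) (G(H) = 1/(H + ((H² - 14*H) + H)) = 1/(H + (H² - 13*H)) = 1/(H² - 12*H))
p(602) + G(-2035) = -11 + 1/((-2035)*(-12 - 2035)) = -11 - 1/2035/(-2047) = -11 - 1/2035*(-1/2047) = -11 + 1/4165645 = -45822094/4165645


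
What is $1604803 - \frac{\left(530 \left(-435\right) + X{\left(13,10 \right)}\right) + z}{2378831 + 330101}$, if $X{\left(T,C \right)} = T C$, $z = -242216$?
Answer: $\frac{1086825668258}{677233} \approx 1.6048 \cdot 10^{6}$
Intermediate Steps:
$X{\left(T,C \right)} = C T$
$1604803 - \frac{\left(530 \left(-435\right) + X{\left(13,10 \right)}\right) + z}{2378831 + 330101} = 1604803 - \frac{\left(530 \left(-435\right) + 10 \cdot 13\right) - 242216}{2378831 + 330101} = 1604803 - \frac{\left(-230550 + 130\right) - 242216}{2708932} = 1604803 - \left(-230420 - 242216\right) \frac{1}{2708932} = 1604803 - \left(-472636\right) \frac{1}{2708932} = 1604803 - - \frac{118159}{677233} = 1604803 + \frac{118159}{677233} = \frac{1086825668258}{677233}$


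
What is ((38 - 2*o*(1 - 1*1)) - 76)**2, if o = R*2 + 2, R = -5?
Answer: 1444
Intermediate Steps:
o = -8 (o = -5*2 + 2 = -10 + 2 = -8)
((38 - 2*o*(1 - 1*1)) - 76)**2 = ((38 - 2*(-8)*(1 - 1*1)) - 76)**2 = ((38 - (-16)*(1 - 1)) - 76)**2 = ((38 - (-16)*0) - 76)**2 = ((38 - 1*0) - 76)**2 = ((38 + 0) - 76)**2 = (38 - 76)**2 = (-38)**2 = 1444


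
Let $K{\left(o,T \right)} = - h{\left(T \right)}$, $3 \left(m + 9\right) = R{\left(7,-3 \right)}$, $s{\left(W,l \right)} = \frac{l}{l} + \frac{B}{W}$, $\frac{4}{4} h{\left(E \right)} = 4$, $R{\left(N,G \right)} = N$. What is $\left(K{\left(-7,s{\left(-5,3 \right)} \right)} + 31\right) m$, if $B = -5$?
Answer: $-180$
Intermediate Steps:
$h{\left(E \right)} = 4$
$s{\left(W,l \right)} = 1 - \frac{5}{W}$ ($s{\left(W,l \right)} = \frac{l}{l} - \frac{5}{W} = 1 - \frac{5}{W}$)
$m = - \frac{20}{3}$ ($m = -9 + \frac{1}{3} \cdot 7 = -9 + \frac{7}{3} = - \frac{20}{3} \approx -6.6667$)
$K{\left(o,T \right)} = -4$ ($K{\left(o,T \right)} = \left(-1\right) 4 = -4$)
$\left(K{\left(-7,s{\left(-5,3 \right)} \right)} + 31\right) m = \left(-4 + 31\right) \left(- \frac{20}{3}\right) = 27 \left(- \frac{20}{3}\right) = -180$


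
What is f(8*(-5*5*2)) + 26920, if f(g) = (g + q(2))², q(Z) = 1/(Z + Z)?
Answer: 2987521/16 ≈ 1.8672e+5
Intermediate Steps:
q(Z) = 1/(2*Z)
f(g) = (¼ + g)² (f(g) = (g + (½)/2)² = (g + (½)*(½))² = (g + ¼)² = (¼ + g)²)
f(8*(-5*5*2)) + 26920 = (1 + 4*(8*(-5*5*2)))²/16 + 26920 = (1 + 4*(8*(-25*2)))²/16 + 26920 = (1 + 4*(8*(-50)))²/16 + 26920 = (1 + 4*(-400))²/16 + 26920 = (1 - 1600)²/16 + 26920 = (1/16)*(-1599)² + 26920 = (1/16)*2556801 + 26920 = 2556801/16 + 26920 = 2987521/16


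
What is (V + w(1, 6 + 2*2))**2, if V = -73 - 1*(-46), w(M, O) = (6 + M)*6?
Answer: 225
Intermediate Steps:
w(M, O) = 36 + 6*M
V = -27 (V = -73 + 46 = -27)
(V + w(1, 6 + 2*2))**2 = (-27 + (36 + 6*1))**2 = (-27 + (36 + 6))**2 = (-27 + 42)**2 = 15**2 = 225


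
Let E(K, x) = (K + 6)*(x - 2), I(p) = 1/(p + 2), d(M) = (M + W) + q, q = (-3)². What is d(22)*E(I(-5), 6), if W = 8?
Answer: 884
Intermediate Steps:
q = 9
d(M) = 17 + M (d(M) = (M + 8) + 9 = (8 + M) + 9 = 17 + M)
I(p) = 1/(2 + p)
E(K, x) = (-2 + x)*(6 + K) (E(K, x) = (6 + K)*(-2 + x) = (-2 + x)*(6 + K))
d(22)*E(I(-5), 6) = (17 + 22)*(-12 - 2/(2 - 5) + 6*6 + 6/(2 - 5)) = 39*(-12 - 2/(-3) + 36 + 6/(-3)) = 39*(-12 - 2*(-⅓) + 36 - ⅓*6) = 39*(-12 + ⅔ + 36 - 2) = 39*(68/3) = 884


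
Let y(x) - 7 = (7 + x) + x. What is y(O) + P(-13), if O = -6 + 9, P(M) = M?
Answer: 7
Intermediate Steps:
O = 3
y(x) = 14 + 2*x (y(x) = 7 + ((7 + x) + x) = 7 + (7 + 2*x) = 14 + 2*x)
y(O) + P(-13) = (14 + 2*3) - 13 = (14 + 6) - 13 = 20 - 13 = 7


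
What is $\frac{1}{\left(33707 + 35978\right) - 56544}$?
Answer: $\frac{1}{13141} \approx 7.6098 \cdot 10^{-5}$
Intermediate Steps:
$\frac{1}{\left(33707 + 35978\right) - 56544} = \frac{1}{69685 - 56544} = \frac{1}{13141}$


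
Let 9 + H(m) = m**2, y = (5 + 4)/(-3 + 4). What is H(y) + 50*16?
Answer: 872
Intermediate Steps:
y = 9 (y = 9/1 = 9*1 = 9)
H(m) = -9 + m**2
H(y) + 50*16 = (-9 + 9**2) + 50*16 = (-9 + 81) + 800 = 72 + 800 = 872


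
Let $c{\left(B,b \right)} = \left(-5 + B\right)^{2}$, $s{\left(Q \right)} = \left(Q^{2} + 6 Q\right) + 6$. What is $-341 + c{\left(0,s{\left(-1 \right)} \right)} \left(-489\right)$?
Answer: $-12566$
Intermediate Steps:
$s{\left(Q \right)} = 6 + Q^{2} + 6 Q$
$-341 + c{\left(0,s{\left(-1 \right)} \right)} \left(-489\right) = -341 + \left(-5 + 0\right)^{2} \left(-489\right) = -341 + \left(-5\right)^{2} \left(-489\right) = -341 + 25 \left(-489\right) = -341 - 12225 = -12566$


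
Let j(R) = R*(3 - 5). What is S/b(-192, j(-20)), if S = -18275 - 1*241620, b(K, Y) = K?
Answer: 259895/192 ≈ 1353.6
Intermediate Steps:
j(R) = -2*R (j(R) = R*(-2) = -2*R)
S = -259895 (S = -18275 - 241620 = -259895)
S/b(-192, j(-20)) = -259895/(-192) = -259895*(-1/192) = 259895/192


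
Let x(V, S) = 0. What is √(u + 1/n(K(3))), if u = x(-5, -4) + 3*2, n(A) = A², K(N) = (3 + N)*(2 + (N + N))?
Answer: 5*√553/48 ≈ 2.4496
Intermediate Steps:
K(N) = (2 + 2*N)*(3 + N) (K(N) = (3 + N)*(2 + 2*N) = (2 + 2*N)*(3 + N))
u = 6 (u = 0 + 3*2 = 0 + 6 = 6)
√(u + 1/n(K(3))) = √(6 + 1/((6 + 2*3² + 8*3)²)) = √(6 + 1/((6 + 2*9 + 24)²)) = √(6 + 1/((6 + 18 + 24)²)) = √(6 + 1/(48²)) = √(6 + 1/2304) = √(13825/2304) = 5*√553/48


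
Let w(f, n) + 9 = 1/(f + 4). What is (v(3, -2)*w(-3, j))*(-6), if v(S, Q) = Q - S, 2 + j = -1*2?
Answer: -240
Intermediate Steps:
j = -4 (j = -2 - 1*2 = -2 - 2 = -4)
w(f, n) = -9 + 1/(4 + f) (w(f, n) = -9 + 1/(f + 4) = -9 + 1/(4 + f))
(v(3, -2)*w(-3, j))*(-6) = ((-2 - 1*3)*((-35 - 9*(-3))/(4 - 3)))*(-6) = ((-2 - 3)*((-35 + 27)/1))*(-6) = -5*(-8)*(-6) = 40*(-6) = -240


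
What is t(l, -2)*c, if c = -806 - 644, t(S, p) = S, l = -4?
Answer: 5800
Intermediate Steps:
c = -1450
t(l, -2)*c = -4*(-1450) = 5800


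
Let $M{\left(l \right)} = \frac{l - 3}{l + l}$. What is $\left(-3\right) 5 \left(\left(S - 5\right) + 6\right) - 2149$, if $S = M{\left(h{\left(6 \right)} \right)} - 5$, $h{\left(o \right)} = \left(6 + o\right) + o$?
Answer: $- \frac{8381}{4} \approx -2095.3$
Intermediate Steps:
$h{\left(o \right)} = 6 + 2 o$
$M{\left(l \right)} = \frac{-3 + l}{2 l}$
$S = - \frac{55}{12}$ ($S = \frac{-3 + \left(6 + 2 \cdot 6\right)}{2 \left(6 + 2 \cdot 6\right)} - 5 = \frac{-3 + \left(6 + 12\right)}{2 \left(6 + 12\right)} - 5 = \frac{-3 + 18}{2 \cdot 18} - 5 = \frac{1}{2} \cdot \frac{1}{18} \cdot 15 - 5 = \frac{5}{12} - 5 = - \frac{55}{12} \approx -4.5833$)
$\left(-3\right) 5 \left(\left(S - 5\right) + 6\right) - 2149 = \left(-3\right) 5 \left(\left(- \frac{55}{12} - 5\right) + 6\right) - 2149 = - 15 \left(- \frac{115}{12} + 6\right) - 2149 = \left(-15\right) \left(- \frac{43}{12}\right) - 2149 = \frac{215}{4} - 2149 = - \frac{8381}{4}$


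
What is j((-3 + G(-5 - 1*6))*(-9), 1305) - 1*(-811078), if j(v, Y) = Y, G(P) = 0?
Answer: 812383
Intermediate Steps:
j((-3 + G(-5 - 1*6))*(-9), 1305) - 1*(-811078) = 1305 - 1*(-811078) = 1305 + 811078 = 812383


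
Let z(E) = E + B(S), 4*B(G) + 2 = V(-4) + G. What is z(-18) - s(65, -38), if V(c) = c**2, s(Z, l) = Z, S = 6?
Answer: -78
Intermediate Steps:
B(G) = 7/2 + G/4 (B(G) = -1/2 + ((-4)**2 + G)/4 = -1/2 + (16 + G)/4 = -1/2 + (4 + G/4) = 7/2 + G/4)
z(E) = 5 + E (z(E) = E + (7/2 + (1/4)*6) = E + (7/2 + 3/2) = E + 5 = 5 + E)
z(-18) - s(65, -38) = (5 - 18) - 1*65 = -13 - 65 = -78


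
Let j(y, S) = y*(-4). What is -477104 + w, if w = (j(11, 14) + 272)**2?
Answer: -425120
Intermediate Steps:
j(y, S) = -4*y
w = 51984 (w = (-4*11 + 272)**2 = (-44 + 272)**2 = 228**2 = 51984)
-477104 + w = -477104 + 51984 = -425120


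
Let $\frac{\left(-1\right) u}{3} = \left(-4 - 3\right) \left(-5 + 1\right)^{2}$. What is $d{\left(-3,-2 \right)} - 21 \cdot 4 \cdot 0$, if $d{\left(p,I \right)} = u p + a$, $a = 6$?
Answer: $-1002$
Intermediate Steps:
$u = 336$ ($u = - 3 \left(-4 - 3\right) \left(-5 + 1\right)^{2} = - 3 \left(- 7 \left(-4\right)^{2}\right) = - 3 \left(\left(-7\right) 16\right) = \left(-3\right) \left(-112\right) = 336$)
$d{\left(p,I \right)} = 6 + 336 p$ ($d{\left(p,I \right)} = 336 p + 6 = 6 + 336 p$)
$d{\left(-3,-2 \right)} - 21 \cdot 4 \cdot 0 = \left(6 + 336 \left(-3\right)\right) - 21 \cdot 4 \cdot 0 = \left(6 - 1008\right) - 0 = -1002 + 0 = -1002$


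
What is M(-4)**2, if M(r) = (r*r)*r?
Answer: 4096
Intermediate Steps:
M(r) = r**3 (M(r) = r**2*r = r**3)
M(-4)**2 = ((-4)**3)**2 = (-64)**2 = 4096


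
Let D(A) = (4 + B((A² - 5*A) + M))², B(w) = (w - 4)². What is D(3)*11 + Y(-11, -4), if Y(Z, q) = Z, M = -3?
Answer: 329208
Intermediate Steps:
B(w) = (-4 + w)²
D(A) = (4 + (-7 + A² - 5*A)²)² (D(A) = (4 + (-4 + ((A² - 5*A) - 3))²)² = (4 + (-4 + (-3 + A² - 5*A))²)² = (4 + (-7 + A² - 5*A)²)²)
D(3)*11 + Y(-11, -4) = (4 + (7 - 1*3² + 5*3)²)²*11 - 11 = (4 + (7 - 1*9 + 15)²)²*11 - 11 = (4 + (7 - 9 + 15)²)²*11 - 11 = (4 + 13²)²*11 - 11 = (4 + 169)²*11 - 11 = 173²*11 - 11 = 29929*11 - 11 = 329219 - 11 = 329208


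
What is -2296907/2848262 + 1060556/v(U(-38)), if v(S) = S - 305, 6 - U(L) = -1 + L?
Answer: -755334637373/185137030 ≈ -4079.9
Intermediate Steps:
U(L) = 7 - L (U(L) = 6 - (-1 + L) = 6 + (1 - L) = 7 - L)
v(S) = -305 + S
-2296907/2848262 + 1060556/v(U(-38)) = -2296907/2848262 + 1060556/(-305 + (7 - 1*(-38))) = -2296907*1/2848262 + 1060556/(-305 + (7 + 38)) = -2296907/2848262 + 1060556/(-305 + 45) = -2296907/2848262 + 1060556/(-260) = -2296907/2848262 + 1060556*(-1/260) = -2296907/2848262 - 265139/65 = -755334637373/185137030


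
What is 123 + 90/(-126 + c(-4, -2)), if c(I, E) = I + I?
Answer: 8196/67 ≈ 122.33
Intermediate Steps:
c(I, E) = 2*I
123 + 90/(-126 + c(-4, -2)) = 123 + 90/(-126 + 2*(-4)) = 123 + 90/(-126 - 8) = 123 + 90/(-134) = 123 + 90*(-1/134) = 123 - 45/67 = 8196/67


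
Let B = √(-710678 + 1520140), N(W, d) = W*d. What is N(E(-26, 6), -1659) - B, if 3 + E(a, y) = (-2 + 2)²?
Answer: 4977 - √809462 ≈ 4077.3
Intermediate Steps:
E(a, y) = -3 (E(a, y) = -3 + (-2 + 2)² = -3 + 0² = -3 + 0 = -3)
B = √809462 ≈ 899.70
N(E(-26, 6), -1659) - B = -3*(-1659) - √809462 = 4977 - √809462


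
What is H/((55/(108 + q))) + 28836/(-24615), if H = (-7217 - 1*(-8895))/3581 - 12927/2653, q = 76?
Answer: -413266306876/25983574855 ≈ -15.905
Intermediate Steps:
H = -41839853/9500393 (H = (-7217 + 8895)*(1/3581) - 12927*1/2653 = 1678*(1/3581) - 12927/2653 = 1678/3581 - 12927/2653 = -41839853/9500393 ≈ -4.4040)
H/((55/(108 + q))) + 28836/(-24615) = -41839853/(9500393*(55/(108 + 76))) + 28836/(-24615) = -41839853/(9500393*(55/184)) + 28836*(-1/24615) = -41839853/(9500393*((1/184)*55)) - 3204/2735 = -41839853/(9500393*55/184) - 3204/2735 = -41839853/9500393*184/55 - 3204/2735 = -699866632/47501965 - 3204/2735 = -413266306876/25983574855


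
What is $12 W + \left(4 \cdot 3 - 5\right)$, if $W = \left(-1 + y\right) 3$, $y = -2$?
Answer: $-101$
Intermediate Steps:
$W = -9$ ($W = \left(-1 - 2\right) 3 = \left(-3\right) 3 = -9$)
$12 W + \left(4 \cdot 3 - 5\right) = 12 \left(-9\right) + \left(4 \cdot 3 - 5\right) = -108 + \left(12 - 5\right) = -108 + 7 = -101$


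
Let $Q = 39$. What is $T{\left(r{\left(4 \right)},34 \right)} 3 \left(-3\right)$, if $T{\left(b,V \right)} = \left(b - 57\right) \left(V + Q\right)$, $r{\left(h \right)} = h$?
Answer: $34821$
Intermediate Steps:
$T{\left(b,V \right)} = \left(-57 + b\right) \left(39 + V\right)$ ($T{\left(b,V \right)} = \left(b - 57\right) \left(V + 39\right) = \left(-57 + b\right) \left(39 + V\right)$)
$T{\left(r{\left(4 \right)},34 \right)} 3 \left(-3\right) = \left(-2223 - 1938 + 39 \cdot 4 + 34 \cdot 4\right) 3 \left(-3\right) = \left(-2223 - 1938 + 156 + 136\right) \left(-9\right) = \left(-3869\right) \left(-9\right) = 34821$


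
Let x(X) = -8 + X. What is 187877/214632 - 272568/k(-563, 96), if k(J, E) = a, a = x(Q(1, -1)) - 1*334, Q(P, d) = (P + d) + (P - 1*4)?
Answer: 19522210847/24682680 ≈ 790.93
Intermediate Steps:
Q(P, d) = -4 + d + 2*P (Q(P, d) = (P + d) + (P - 4) = (P + d) + (-4 + P) = -4 + d + 2*P)
a = -345 (a = (-8 + (-4 - 1 + 2*1)) - 1*334 = (-8 + (-4 - 1 + 2)) - 334 = (-8 - 3) - 334 = -11 - 334 = -345)
k(J, E) = -345
187877/214632 - 272568/k(-563, 96) = 187877/214632 - 272568/(-345) = 187877*(1/214632) - 272568*(-1/345) = 187877/214632 + 90856/115 = 19522210847/24682680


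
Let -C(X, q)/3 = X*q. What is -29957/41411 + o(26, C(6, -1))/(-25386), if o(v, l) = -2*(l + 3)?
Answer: -126458190/175209941 ≈ -0.72175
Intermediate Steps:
C(X, q) = -3*X*q
o(v, l) = -6 - 2*l (o(v, l) = -2*(3 + l) = -6 - 2*l)
-29957/41411 + o(26, C(6, -1))/(-25386) = -29957/41411 + (-6 - (-6)*6*(-1))/(-25386) = -29957*1/41411 + (-6 - 2*18)*(-1/25386) = -29957/41411 + (-6 - 36)*(-1/25386) = -29957/41411 - 42*(-1/25386) = -29957/41411 + 7/4231 = -126458190/175209941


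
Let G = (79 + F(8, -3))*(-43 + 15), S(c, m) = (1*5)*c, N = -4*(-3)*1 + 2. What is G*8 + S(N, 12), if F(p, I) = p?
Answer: -19418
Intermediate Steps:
N = 14 (N = 12*1 + 2 = 12 + 2 = 14)
S(c, m) = 5*c
G = -2436 (G = (79 + 8)*(-43 + 15) = 87*(-28) = -2436)
G*8 + S(N, 12) = -2436*8 + 5*14 = -19488 + 70 = -19418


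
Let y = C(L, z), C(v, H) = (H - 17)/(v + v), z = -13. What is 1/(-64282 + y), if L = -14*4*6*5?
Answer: -112/7199583 ≈ -1.5556e-5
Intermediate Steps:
L = -1680 (L = -336*5 = -14*120 = -1680)
C(v, H) = (-17 + H)/(2*v) (C(v, H) = (-17 + H)/((2*v)) = (-17 + H)*(1/(2*v)) = (-17 + H)/(2*v))
y = 1/112 (y = (1/2)*(-17 - 13)/(-1680) = (1/2)*(-1/1680)*(-30) = 1/112 ≈ 0.0089286)
1/(-64282 + y) = 1/(-64282 + 1/112) = 1/(-7199583/112) = -112/7199583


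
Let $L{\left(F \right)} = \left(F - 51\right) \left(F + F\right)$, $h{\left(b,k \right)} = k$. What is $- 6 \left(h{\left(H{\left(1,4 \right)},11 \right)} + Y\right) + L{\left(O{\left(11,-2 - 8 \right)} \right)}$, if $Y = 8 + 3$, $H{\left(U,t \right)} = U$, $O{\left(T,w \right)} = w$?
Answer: $1088$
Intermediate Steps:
$Y = 11$
$L{\left(F \right)} = 2 F \left(-51 + F\right)$ ($L{\left(F \right)} = \left(-51 + F\right) 2 F = 2 F \left(-51 + F\right)$)
$- 6 \left(h{\left(H{\left(1,4 \right)},11 \right)} + Y\right) + L{\left(O{\left(11,-2 - 8 \right)} \right)} = - 6 \left(11 + 11\right) + 2 \left(-2 - 8\right) \left(-51 - 10\right) = \left(-6\right) 22 + 2 \left(-2 - 8\right) \left(-51 - 10\right) = -132 + 2 \left(-10\right) \left(-51 - 10\right) = -132 + 2 \left(-10\right) \left(-61\right) = -132 + 1220 = 1088$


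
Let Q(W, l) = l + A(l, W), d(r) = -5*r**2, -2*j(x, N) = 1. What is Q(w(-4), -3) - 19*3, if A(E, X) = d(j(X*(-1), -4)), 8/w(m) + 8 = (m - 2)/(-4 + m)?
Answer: -245/4 ≈ -61.250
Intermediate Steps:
j(x, N) = -1/2 (j(x, N) = -1/2*1 = -1/2)
w(m) = 8/(-8 + (-2 + m)/(-4 + m)) (w(m) = 8/(-8 + (m - 2)/(-4 + m)) = 8/(-8 + (-2 + m)/(-4 + m)))
A(E, X) = -5/4 (A(E, X) = -5*(-1/2)**2 = -5*1/4 = -5/4)
Q(W, l) = -5/4 + l (Q(W, l) = l - 5/4 = -5/4 + l)
Q(w(-4), -3) - 19*3 = (-5/4 - 3) - 19*3 = -17/4 - 57 = -245/4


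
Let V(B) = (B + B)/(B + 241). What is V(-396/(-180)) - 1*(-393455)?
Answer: 239220651/608 ≈ 3.9346e+5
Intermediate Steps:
V(B) = 2*B/(241 + B) (V(B) = (2*B)/(241 + B) = 2*B/(241 + B))
V(-396/(-180)) - 1*(-393455) = 2*(-396/(-180))/(241 - 396/(-180)) - 1*(-393455) = 2*(-396*(-1/180))/(241 - 396*(-1/180)) + 393455 = 2*(11/5)/(241 + 11/5) + 393455 = 2*(11/5)/(1216/5) + 393455 = 2*(11/5)*(5/1216) + 393455 = 11/608 + 393455 = 239220651/608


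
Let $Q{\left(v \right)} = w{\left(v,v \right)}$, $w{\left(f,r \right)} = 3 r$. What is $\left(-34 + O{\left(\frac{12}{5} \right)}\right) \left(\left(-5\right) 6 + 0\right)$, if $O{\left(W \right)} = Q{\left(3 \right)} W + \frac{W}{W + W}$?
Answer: $357$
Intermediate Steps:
$Q{\left(v \right)} = 3 v$
$O{\left(W \right)} = \frac{1}{2} + 9 W$ ($O{\left(W \right)} = 3 \cdot 3 W + \frac{W}{W + W} = 9 W + \frac{W}{2 W} = 9 W + W \frac{1}{2 W} = 9 W + \frac{1}{2} = \frac{1}{2} + 9 W$)
$\left(-34 + O{\left(\frac{12}{5} \right)}\right) \left(\left(-5\right) 6 + 0\right) = \left(-34 + \left(\frac{1}{2} + 9 \cdot \frac{12}{5}\right)\right) \left(\left(-5\right) 6 + 0\right) = \left(-34 + \left(\frac{1}{2} + 9 \cdot 12 \cdot \frac{1}{5}\right)\right) \left(-30 + 0\right) = \left(-34 + \left(\frac{1}{2} + 9 \cdot \frac{12}{5}\right)\right) \left(-30\right) = \left(-34 + \left(\frac{1}{2} + \frac{108}{5}\right)\right) \left(-30\right) = \left(-34 + \frac{221}{10}\right) \left(-30\right) = \left(- \frac{119}{10}\right) \left(-30\right) = 357$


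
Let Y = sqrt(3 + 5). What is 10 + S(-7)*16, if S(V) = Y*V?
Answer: 10 - 224*sqrt(2) ≈ -306.78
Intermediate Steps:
Y = 2*sqrt(2) (Y = sqrt(8) = 2*sqrt(2) ≈ 2.8284)
S(V) = 2*V*sqrt(2) (S(V) = (2*sqrt(2))*V = 2*V*sqrt(2))
10 + S(-7)*16 = 10 + (2*(-7)*sqrt(2))*16 = 10 - 14*sqrt(2)*16 = 10 - 224*sqrt(2)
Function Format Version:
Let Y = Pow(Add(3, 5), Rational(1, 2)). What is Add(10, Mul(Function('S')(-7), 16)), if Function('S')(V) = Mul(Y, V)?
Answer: Add(10, Mul(-224, Pow(2, Rational(1, 2)))) ≈ -306.78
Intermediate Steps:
Y = Mul(2, Pow(2, Rational(1, 2))) (Y = Pow(8, Rational(1, 2)) = Mul(2, Pow(2, Rational(1, 2))) ≈ 2.8284)
Function('S')(V) = Mul(2, V, Pow(2, Rational(1, 2))) (Function('S')(V) = Mul(Mul(2, Pow(2, Rational(1, 2))), V) = Mul(2, V, Pow(2, Rational(1, 2))))
Add(10, Mul(Function('S')(-7), 16)) = Add(10, Mul(Mul(2, -7, Pow(2, Rational(1, 2))), 16)) = Add(10, Mul(Mul(-14, Pow(2, Rational(1, 2))), 16)) = Add(10, Mul(-224, Pow(2, Rational(1, 2))))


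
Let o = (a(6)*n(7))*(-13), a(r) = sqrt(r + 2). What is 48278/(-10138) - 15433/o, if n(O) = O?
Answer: -24139/5069 + 15433*sqrt(2)/364 ≈ 55.198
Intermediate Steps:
a(r) = sqrt(2 + r)
o = -182*sqrt(2) (o = (sqrt(2 + 6)*7)*(-13) = (sqrt(8)*7)*(-13) = ((2*sqrt(2))*7)*(-13) = (14*sqrt(2))*(-13) = -182*sqrt(2) ≈ -257.39)
48278/(-10138) - 15433/o = 48278/(-10138) - 15433*(-sqrt(2)/364) = 48278*(-1/10138) - (-15433)*sqrt(2)/364 = -24139/5069 + 15433*sqrt(2)/364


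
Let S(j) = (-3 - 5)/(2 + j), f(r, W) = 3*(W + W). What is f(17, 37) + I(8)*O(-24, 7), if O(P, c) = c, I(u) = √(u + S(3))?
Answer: 222 + 28*√10/5 ≈ 239.71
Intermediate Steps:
f(r, W) = 6*W (f(r, W) = 3*(2*W) = 6*W)
S(j) = -8/(2 + j)
I(u) = √(-8/5 + u) (I(u) = √(u - 8/(2 + 3)) = √(u - 8/5) = √(-8/5 + u))
f(17, 37) + I(8)*O(-24, 7) = 6*37 + (√(-40 + 25*8)/5)*7 = 222 + (√(-40 + 200)/5)*7 = 222 + (√160/5)*7 = 222 + ((4*√10)/5)*7 = 222 + (4*√10/5)*7 = 222 + 28*√10/5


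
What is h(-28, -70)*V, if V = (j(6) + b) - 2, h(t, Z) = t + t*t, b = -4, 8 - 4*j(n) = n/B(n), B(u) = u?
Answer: -3213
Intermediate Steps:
j(n) = 7/4 (j(n) = 2 - n/(4*n) = 2 - ¼*1 = 2 - ¼ = 7/4)
h(t, Z) = t + t²
V = -17/4 (V = (7/4 - 4) - 2 = -9/4 - 2 = -17/4 ≈ -4.2500)
h(-28, -70)*V = -28*(1 - 28)*(-17/4) = -28*(-27)*(-17/4) = 756*(-17/4) = -3213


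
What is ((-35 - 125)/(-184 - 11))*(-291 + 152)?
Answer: -4448/39 ≈ -114.05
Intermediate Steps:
((-35 - 125)/(-184 - 11))*(-291 + 152) = -160/(-195)*(-139) = -160*(-1/195)*(-139) = (32/39)*(-139) = -4448/39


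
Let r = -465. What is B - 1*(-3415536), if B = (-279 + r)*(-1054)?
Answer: 4199712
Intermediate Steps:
B = 784176 (B = (-279 - 465)*(-1054) = -744*(-1054) = 784176)
B - 1*(-3415536) = 784176 - 1*(-3415536) = 784176 + 3415536 = 4199712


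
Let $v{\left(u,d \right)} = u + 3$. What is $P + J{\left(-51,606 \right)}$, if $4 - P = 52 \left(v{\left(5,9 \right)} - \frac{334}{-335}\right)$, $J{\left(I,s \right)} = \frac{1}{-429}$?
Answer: $- \frac{66661787}{143715} \approx -463.85$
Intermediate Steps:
$J{\left(I,s \right)} = - \frac{1}{429}$
$v{\left(u,d \right)} = 3 + u$
$P = - \frac{155388}{335}$ ($P = 4 - 52 \left(\left(3 + 5\right) - \frac{334}{-335}\right) = 4 - 52 \left(8 - - \frac{334}{335}\right) = 4 - 52 \left(8 + \frac{334}{335}\right) = 4 - 52 \cdot \frac{3014}{335} = 4 - \frac{156728}{335} = - \frac{155388}{335} \approx -463.84$)
$P + J{\left(-51,606 \right)} = - \frac{155388}{335} - \frac{1}{429} = - \frac{66661787}{143715}$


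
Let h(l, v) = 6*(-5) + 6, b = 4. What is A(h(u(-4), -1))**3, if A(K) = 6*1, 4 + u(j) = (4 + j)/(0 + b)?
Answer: 216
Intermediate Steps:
u(j) = -3 + j/4 (u(j) = -4 + (4 + j)/(0 + 4) = -4 + (4 + j)/4 = -4 + (4 + j)*(1/4) = -4 + (1 + j/4) = -3 + j/4)
h(l, v) = -24 (h(l, v) = -30 + 6 = -24)
A(K) = 6
A(h(u(-4), -1))**3 = 6**3 = 216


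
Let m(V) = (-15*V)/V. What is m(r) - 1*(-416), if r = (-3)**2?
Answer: 401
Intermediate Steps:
r = 9
m(V) = -15
m(r) - 1*(-416) = -15 - 1*(-416) = -15 + 416 = 401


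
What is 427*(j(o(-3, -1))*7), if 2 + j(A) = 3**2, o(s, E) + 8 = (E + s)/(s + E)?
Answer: 20923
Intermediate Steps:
o(s, E) = -7 (o(s, E) = -8 + (E + s)/(s + E) = -8 + (E + s)/(E + s) = -8 + 1 = -7)
j(A) = 7 (j(A) = -2 + 3**2 = -2 + 9 = 7)
427*(j(o(-3, -1))*7) = 427*(7*7) = 427*49 = 20923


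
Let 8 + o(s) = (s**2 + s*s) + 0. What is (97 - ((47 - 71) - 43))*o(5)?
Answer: 6888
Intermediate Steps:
o(s) = -8 + 2*s**2 (o(s) = -8 + ((s**2 + s*s) + 0) = -8 + ((s**2 + s**2) + 0) = -8 + (2*s**2 + 0) = -8 + 2*s**2)
(97 - ((47 - 71) - 43))*o(5) = (97 - ((47 - 71) - 43))*(-8 + 2*5**2) = (97 - (-24 - 43))*(-8 + 2*25) = (97 - 1*(-67))*(-8 + 50) = (97 + 67)*42 = 164*42 = 6888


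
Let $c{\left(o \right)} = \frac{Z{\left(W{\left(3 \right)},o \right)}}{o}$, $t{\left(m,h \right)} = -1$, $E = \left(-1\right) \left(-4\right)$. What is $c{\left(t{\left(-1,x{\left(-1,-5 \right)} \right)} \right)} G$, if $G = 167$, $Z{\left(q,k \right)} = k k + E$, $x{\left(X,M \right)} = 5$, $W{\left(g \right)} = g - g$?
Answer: $-835$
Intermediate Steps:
$W{\left(g \right)} = 0$
$E = 4$
$Z{\left(q,k \right)} = 4 + k^{2}$ ($Z{\left(q,k \right)} = k k + 4 = k^{2} + 4 = 4 + k^{2}$)
$c{\left(o \right)} = \frac{4 + o^{2}}{o}$
$c{\left(t{\left(-1,x{\left(-1,-5 \right)} \right)} \right)} G = \left(-1 + \frac{4}{-1}\right) 167 = \left(-1 + 4 \left(-1\right)\right) 167 = \left(-1 - 4\right) 167 = \left(-5\right) 167 = -835$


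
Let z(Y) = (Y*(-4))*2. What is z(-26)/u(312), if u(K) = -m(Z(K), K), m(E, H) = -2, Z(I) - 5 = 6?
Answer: 104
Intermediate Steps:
z(Y) = -8*Y (z(Y) = -4*Y*2 = -8*Y)
Z(I) = 11 (Z(I) = 5 + 6 = 11)
u(K) = 2 (u(K) = -1*(-2) = 2)
z(-26)/u(312) = -8*(-26)/2 = 208*(½) = 104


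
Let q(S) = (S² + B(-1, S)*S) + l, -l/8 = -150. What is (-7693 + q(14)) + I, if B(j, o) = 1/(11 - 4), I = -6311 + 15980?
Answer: 3374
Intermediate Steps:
I = 9669
l = 1200 (l = -8*(-150) = 1200)
B(j, o) = ⅐ (B(j, o) = 1/7 = ⅐)
q(S) = 1200 + S² + S/7 (q(S) = (S² + S/7) + 1200 = 1200 + S² + S/7)
(-7693 + q(14)) + I = (-7693 + (1200 + 14² + (⅐)*14)) + 9669 = (-7693 + (1200 + 196 + 2)) + 9669 = (-7693 + 1398) + 9669 = -6295 + 9669 = 3374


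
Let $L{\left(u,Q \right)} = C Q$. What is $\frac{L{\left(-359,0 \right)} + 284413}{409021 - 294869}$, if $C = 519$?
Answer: $\frac{284413}{114152} \approx 2.4915$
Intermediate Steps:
$L{\left(u,Q \right)} = 519 Q$
$\frac{L{\left(-359,0 \right)} + 284413}{409021 - 294869} = \frac{519 \cdot 0 + 284413}{409021 - 294869} = \frac{0 + 284413}{114152} = 284413 \cdot \frac{1}{114152} = \frac{284413}{114152}$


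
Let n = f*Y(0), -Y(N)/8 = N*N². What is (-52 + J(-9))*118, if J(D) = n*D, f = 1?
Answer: -6136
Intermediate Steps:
Y(N) = -8*N³ (Y(N) = -8*N*N² = -8*N³)
n = 0 (n = 1*(-8*0³) = 1*(-8*0) = 1*0 = 0)
J(D) = 0 (J(D) = 0*D = 0)
(-52 + J(-9))*118 = (-52 + 0)*118 = -52*118 = -6136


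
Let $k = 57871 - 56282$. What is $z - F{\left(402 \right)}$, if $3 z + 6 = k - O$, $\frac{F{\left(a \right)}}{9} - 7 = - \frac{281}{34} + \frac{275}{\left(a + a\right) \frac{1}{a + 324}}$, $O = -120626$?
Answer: $\frac{131598332}{3417} \approx 38513.0$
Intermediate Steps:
$k = 1589$
$F{\left(a \right)} = - \frac{387}{34} + \frac{2475 \left(324 + a\right)}{2 a}$ ($F{\left(a \right)} = 63 + 9 \left(- \frac{281}{34} + \frac{275}{\left(a + a\right) \frac{1}{a + 324}}\right) = 63 + 9 \left(\left(-281\right) \frac{1}{34} + \frac{275}{2 a \frac{1}{324 + a}}\right) = 63 + 9 \left(- \frac{281}{34} + \frac{275}{2 a \frac{1}{324 + a}}\right) = 63 + 9 \left(- \frac{281}{34} + 275 \frac{324 + a}{2 a}\right) = 63 + 9 \left(- \frac{281}{34} + \frac{275 \left(324 + a\right)}{2 a}\right) = 63 - \left(\frac{2529}{34} - \frac{2475 \left(324 + a\right)}{2 a}\right) = - \frac{387}{34} + \frac{2475 \left(324 + a\right)}{2 a}$)
$z = \frac{122209}{3}$ ($z = -2 + \frac{1589 - -120626}{3} = -2 + \frac{1589 + 120626}{3} = -2 + \frac{1}{3} \cdot 122215 = -2 + \frac{122215}{3} = \frac{122209}{3} \approx 40736.0$)
$z - F{\left(402 \right)} = \frac{122209}{3} - \left(\frac{20844}{17} + \frac{400950}{402}\right) = \frac{122209}{3} - \left(\frac{20844}{17} + 400950 \cdot \frac{1}{402}\right) = \frac{122209}{3} - \left(\frac{20844}{17} + \frac{66825}{67}\right) = \frac{122209}{3} - \frac{2532573}{1139} = \frac{131598332}{3417}$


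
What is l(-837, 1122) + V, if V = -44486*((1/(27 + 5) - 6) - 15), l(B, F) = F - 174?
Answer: 14940221/16 ≈ 9.3376e+5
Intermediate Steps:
l(B, F) = -174 + F
V = 14925053/16 (V = -44486*((1/32 - 6) - 15) = -44486*(-191/32 - 15) = -44486*(-671/32) = 14925053/16 ≈ 9.3282e+5)
l(-837, 1122) + V = (-174 + 1122) + 14925053/16 = 948 + 14925053/16 = 14940221/16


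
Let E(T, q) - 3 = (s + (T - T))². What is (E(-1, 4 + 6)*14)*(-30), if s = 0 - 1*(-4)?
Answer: -7980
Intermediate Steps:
s = 4 (s = 0 + 4 = 4)
E(T, q) = 19 (E(T, q) = 3 + (4 + (T - T))² = 3 + (4 + 0)² = 3 + 4² = 3 + 16 = 19)
(E(-1, 4 + 6)*14)*(-30) = (19*14)*(-30) = 266*(-30) = -7980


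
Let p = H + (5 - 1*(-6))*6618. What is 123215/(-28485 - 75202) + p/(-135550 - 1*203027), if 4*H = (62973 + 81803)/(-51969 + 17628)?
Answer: -1691838966913543/1205576292955059 ≈ -1.4033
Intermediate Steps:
H = -36194/34341 (H = ((62973 + 81803)/(-51969 + 17628))/4 = (144776/(-34341))/4 = (144776*(-1/34341))/4 = (¼)*(-144776/34341) = -36194/34341 ≈ -1.0540)
p = 2499919924/34341 (p = -36194/34341 + (5 - 1*(-6))*6618 = -36194/34341 + (5 + 6)*6618 = -36194/34341 + 11*6618 = -36194/34341 + 72798 = 2499919924/34341 ≈ 72797.)
123215/(-28485 - 75202) + p/(-135550 - 1*203027) = 123215/(-28485 - 75202) + 2499919924/(34341*(-135550 - 1*203027)) = 123215/(-103687) + 2499919924/(34341*(-135550 - 203027)) = 123215*(-1/103687) + (2499919924/34341)/(-338577) = -123215/103687 + (2499919924/34341)*(-1/338577) = -123215/103687 - 2499919924/11627072757 = -1691838966913543/1205576292955059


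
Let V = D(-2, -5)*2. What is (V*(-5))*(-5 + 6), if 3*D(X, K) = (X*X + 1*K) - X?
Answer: -10/3 ≈ -3.3333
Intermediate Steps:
D(X, K) = -X/3 + K/3 + X²/3 (D(X, K) = ((X*X + 1*K) - X)/3 = ((X² + K) - X)/3 = ((K + X²) - X)/3 = (K + X² - X)/3 = -X/3 + K/3 + X²/3)
V = ⅔ (V = (-⅓*(-2) + (⅓)*(-5) + (⅓)*(-2)²)*2 = (⅔ - 5/3 + (⅓)*4)*2 = (⅔ - 5/3 + 4/3)*2 = (⅓)*2 = ⅔ ≈ 0.66667)
(V*(-5))*(-5 + 6) = ((⅔)*(-5))*(-5 + 6) = -10/3*1 = -10/3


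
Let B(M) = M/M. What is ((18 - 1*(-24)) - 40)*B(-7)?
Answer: 2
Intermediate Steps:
B(M) = 1
((18 - 1*(-24)) - 40)*B(-7) = ((18 - 1*(-24)) - 40)*1 = ((18 + 24) - 40)*1 = (42 - 40)*1 = 2*1 = 2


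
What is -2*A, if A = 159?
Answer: -318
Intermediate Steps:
-2*A = -2*159 = -318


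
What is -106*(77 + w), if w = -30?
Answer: -4982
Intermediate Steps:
-106*(77 + w) = -106*(77 - 30) = -106*47 = -4982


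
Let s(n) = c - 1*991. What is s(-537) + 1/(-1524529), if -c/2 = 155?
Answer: -1983412230/1524529 ≈ -1301.0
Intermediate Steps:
c = -310 (c = -2*155 = -310)
s(n) = -1301 (s(n) = -310 - 1*991 = -310 - 991 = -1301)
s(-537) + 1/(-1524529) = -1301 + 1/(-1524529) = -1301 - 1/1524529 = -1983412230/1524529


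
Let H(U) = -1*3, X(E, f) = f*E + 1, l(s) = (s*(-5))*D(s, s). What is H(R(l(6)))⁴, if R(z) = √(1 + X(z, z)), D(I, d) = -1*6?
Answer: 81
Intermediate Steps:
D(I, d) = -6
l(s) = 30*s (l(s) = (s*(-5))*(-6) = -5*s*(-6) = 30*s)
X(E, f) = 1 + E*f (X(E, f) = E*f + 1 = 1 + E*f)
R(z) = √(2 + z²) (R(z) = √(1 + (1 + z*z)) = √(1 + (1 + z²)) = √(2 + z²))
H(U) = -3
H(R(l(6)))⁴ = (-3)⁴ = 81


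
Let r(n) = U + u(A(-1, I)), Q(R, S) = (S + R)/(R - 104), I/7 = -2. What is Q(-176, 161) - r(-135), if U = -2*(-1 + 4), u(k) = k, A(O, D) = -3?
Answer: 507/56 ≈ 9.0536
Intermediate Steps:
I = -14 (I = 7*(-2) = -14)
Q(R, S) = (R + S)/(-104 + R)
U = -6 (U = -2*3 = -6)
r(n) = -9 (r(n) = -6 - 3 = -9)
Q(-176, 161) - r(-135) = (-176 + 161)/(-104 - 176) - 1*(-9) = -15/(-280) + 9 = -1/280*(-15) + 9 = 3/56 + 9 = 507/56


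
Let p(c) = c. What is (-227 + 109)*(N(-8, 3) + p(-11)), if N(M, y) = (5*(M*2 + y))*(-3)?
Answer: -21712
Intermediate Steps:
N(M, y) = -30*M - 15*y (N(M, y) = (5*(2*M + y))*(-3) = (5*(y + 2*M))*(-3) = (5*y + 10*M)*(-3) = -30*M - 15*y)
(-227 + 109)*(N(-8, 3) + p(-11)) = (-227 + 109)*((-30*(-8) - 15*3) - 11) = -118*((240 - 45) - 11) = -118*(195 - 11) = -118*184 = -21712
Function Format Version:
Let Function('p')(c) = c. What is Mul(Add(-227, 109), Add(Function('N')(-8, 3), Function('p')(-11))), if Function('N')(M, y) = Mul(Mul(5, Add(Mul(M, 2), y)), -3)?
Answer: -21712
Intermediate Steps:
Function('N')(M, y) = Add(Mul(-30, M), Mul(-15, y)) (Function('N')(M, y) = Mul(Mul(5, Add(Mul(2, M), y)), -3) = Mul(Mul(5, Add(y, Mul(2, M))), -3) = Mul(Add(Mul(5, y), Mul(10, M)), -3) = Add(Mul(-30, M), Mul(-15, y)))
Mul(Add(-227, 109), Add(Function('N')(-8, 3), Function('p')(-11))) = Mul(Add(-227, 109), Add(Add(Mul(-30, -8), Mul(-15, 3)), -11)) = Mul(-118, Add(Add(240, -45), -11)) = Mul(-118, Add(195, -11)) = Mul(-118, 184) = -21712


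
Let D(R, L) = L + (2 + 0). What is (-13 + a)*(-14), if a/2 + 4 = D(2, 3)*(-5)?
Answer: 994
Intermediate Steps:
D(R, L) = 2 + L (D(R, L) = L + 2 = 2 + L)
a = -58 (a = -8 + 2*((2 + 3)*(-5)) = -8 + 2*(5*(-5)) = -8 + 2*(-25) = -8 - 50 = -58)
(-13 + a)*(-14) = (-13 - 58)*(-14) = -71*(-14) = 994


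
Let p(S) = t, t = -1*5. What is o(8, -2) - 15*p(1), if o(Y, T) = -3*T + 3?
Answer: 84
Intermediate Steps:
o(Y, T) = 3 - 3*T
t = -5
p(S) = -5
o(8, -2) - 15*p(1) = (3 - 3*(-2)) - 15*(-5) = (3 + 6) + 75 = 9 + 75 = 84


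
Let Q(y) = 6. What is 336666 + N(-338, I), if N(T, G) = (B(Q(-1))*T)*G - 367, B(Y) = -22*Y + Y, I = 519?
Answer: 22439471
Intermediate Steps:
B(Y) = -21*Y
N(T, G) = -367 - 126*G*T (N(T, G) = ((-21*6)*T)*G - 367 = (-126*T)*G - 367 = -126*G*T - 367 = -367 - 126*G*T)
336666 + N(-338, I) = 336666 + (-367 - 126*519*(-338)) = 336666 + (-367 + 22103172) = 336666 + 22102805 = 22439471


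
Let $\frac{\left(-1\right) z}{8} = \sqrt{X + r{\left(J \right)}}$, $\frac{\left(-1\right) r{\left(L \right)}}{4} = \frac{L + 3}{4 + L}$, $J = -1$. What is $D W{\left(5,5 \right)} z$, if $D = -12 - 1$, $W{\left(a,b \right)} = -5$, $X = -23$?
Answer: $- \frac{520 i \sqrt{231}}{3} \approx - 2634.4 i$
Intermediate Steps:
$r{\left(L \right)} = - \frac{4 \left(3 + L\right)}{4 + L}$ ($r{\left(L \right)} = - 4 \frac{L + 3}{4 + L} = - 4 \frac{3 + L}{4 + L} = - \frac{4 \left(3 + L\right)}{4 + L}$)
$z = - \frac{8 i \sqrt{231}}{3}$ ($z = - 8 \sqrt{-23 + \frac{4 \left(-3 - -1\right)}{4 - 1}} = - 8 \sqrt{-23 + \frac{4 \left(-3 + 1\right)}{3}} = - 8 \sqrt{-23 + 4 \cdot \frac{1}{3} \left(-2\right)} = - 8 \sqrt{-23 - \frac{8}{3}} = - 8 \sqrt{- \frac{77}{3}} = - 8 \frac{i \sqrt{231}}{3} = - \frac{8 i \sqrt{231}}{3} \approx - 40.53 i$)
$D = -13$
$D W{\left(5,5 \right)} z = \left(-13\right) \left(-5\right) \left(- \frac{8 i \sqrt{231}}{3}\right) = 65 \left(- \frac{8 i \sqrt{231}}{3}\right) = - \frac{520 i \sqrt{231}}{3}$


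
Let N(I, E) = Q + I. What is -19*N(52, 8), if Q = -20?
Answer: -608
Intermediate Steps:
N(I, E) = -20 + I
-19*N(52, 8) = -19*(-20 + 52) = -19*32 = -608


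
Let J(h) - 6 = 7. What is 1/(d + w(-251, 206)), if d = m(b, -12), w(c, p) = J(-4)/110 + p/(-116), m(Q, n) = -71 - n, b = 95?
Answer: -1595/96749 ≈ -0.016486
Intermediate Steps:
J(h) = 13 (J(h) = 6 + 7 = 13)
w(c, p) = 13/110 - p/116 (w(c, p) = 13/110 + p/(-116) = 13*(1/110) + p*(-1/116) = 13/110 - p/116)
d = -59 (d = -71 - 1*(-12) = -71 + 12 = -59)
1/(d + w(-251, 206)) = 1/(-59 + (13/110 - 1/116*206)) = 1/(-59 + (13/110 - 103/58)) = 1/(-59 - 2644/1595) = 1/(-96749/1595) = -1595/96749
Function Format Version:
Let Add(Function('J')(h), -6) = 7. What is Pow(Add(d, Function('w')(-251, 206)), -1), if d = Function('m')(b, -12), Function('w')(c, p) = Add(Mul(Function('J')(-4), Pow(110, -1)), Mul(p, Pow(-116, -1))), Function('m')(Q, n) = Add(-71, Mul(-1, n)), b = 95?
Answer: Rational(-1595, 96749) ≈ -0.016486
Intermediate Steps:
Function('J')(h) = 13 (Function('J')(h) = Add(6, 7) = 13)
Function('w')(c, p) = Add(Rational(13, 110), Mul(Rational(-1, 116), p)) (Function('w')(c, p) = Add(Mul(13, Pow(110, -1)), Mul(p, Pow(-116, -1))) = Add(Mul(13, Rational(1, 110)), Mul(p, Rational(-1, 116))) = Add(Rational(13, 110), Mul(Rational(-1, 116), p)))
d = -59 (d = Add(-71, Mul(-1, -12)) = Add(-71, 12) = -59)
Pow(Add(d, Function('w')(-251, 206)), -1) = Pow(Add(-59, Add(Rational(13, 110), Mul(Rational(-1, 116), 206))), -1) = Pow(Add(-59, Add(Rational(13, 110), Rational(-103, 58))), -1) = Pow(Add(-59, Rational(-2644, 1595)), -1) = Pow(Rational(-96749, 1595), -1) = Rational(-1595, 96749)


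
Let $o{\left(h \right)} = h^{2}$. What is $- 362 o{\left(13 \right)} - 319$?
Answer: $-61497$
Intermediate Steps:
$- 362 o{\left(13 \right)} - 319 = - 362 \cdot 13^{2} - 319 = \left(-362\right) 169 - 319 = -61178 - 319 = -61497$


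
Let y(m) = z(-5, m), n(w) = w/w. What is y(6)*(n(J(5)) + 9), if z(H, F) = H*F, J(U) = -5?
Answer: -300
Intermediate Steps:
n(w) = 1
z(H, F) = F*H
y(m) = -5*m (y(m) = m*(-5) = -5*m)
y(6)*(n(J(5)) + 9) = (-5*6)*(1 + 9) = -30*10 = -300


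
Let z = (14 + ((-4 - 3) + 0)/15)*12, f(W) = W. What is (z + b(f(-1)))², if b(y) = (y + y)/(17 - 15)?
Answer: 651249/25 ≈ 26050.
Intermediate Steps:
b(y) = y (b(y) = (2*y)/2 = (2*y)*(½) = y)
z = 812/5 (z = (14 + (-7 + 0)*(1/15))*12 = (14 - 7*1/15)*12 = (14 - 7/15)*12 = (203/15)*12 = 812/5 ≈ 162.40)
(z + b(f(-1)))² = (812/5 - 1)² = (807/5)² = 651249/25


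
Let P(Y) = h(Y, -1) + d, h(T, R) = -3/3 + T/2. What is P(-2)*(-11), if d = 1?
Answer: 11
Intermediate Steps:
h(T, R) = -1 + T/2 (h(T, R) = -3*⅓ + T*(½) = -1 + T/2)
P(Y) = Y/2 (P(Y) = (-1 + Y/2) + 1 = Y/2)
P(-2)*(-11) = ((½)*(-2))*(-11) = -1*(-11) = 11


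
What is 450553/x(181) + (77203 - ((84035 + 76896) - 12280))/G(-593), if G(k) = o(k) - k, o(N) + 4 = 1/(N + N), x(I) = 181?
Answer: 99799231147/42146031 ≈ 2367.9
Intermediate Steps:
o(N) = -4 + 1/(2*N) (o(N) = -4 + 1/(N + N) = -4 + 1/(2*N))
G(k) = -4 + 1/(2*k) - k (G(k) = (-4 + 1/(2*k)) - k = -4 + 1/(2*k) - k)
450553/x(181) + (77203 - ((84035 + 76896) - 12280))/G(-593) = 450553/181 + (77203 - ((84035 + 76896) - 12280))/(-4 + (½)/(-593) - 1*(-593)) = 450553*(1/181) + (77203 - (160931 - 12280))/(-4 + (½)*(-1/593) + 593) = 450553/181 + (77203 - 1*148651)/(-4 - 1/1186 + 593) = 450553/181 + (77203 - 148651)/(698553/1186) = 450553/181 - 71448*1186/698553 = 450553/181 - 28245776/232851 = 99799231147/42146031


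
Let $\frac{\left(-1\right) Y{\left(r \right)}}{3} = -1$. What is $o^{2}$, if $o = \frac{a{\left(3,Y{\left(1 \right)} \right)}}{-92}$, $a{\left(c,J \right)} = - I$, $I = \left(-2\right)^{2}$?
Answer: $\frac{1}{529} \approx 0.0018904$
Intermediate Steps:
$Y{\left(r \right)} = 3$ ($Y{\left(r \right)} = \left(-3\right) \left(-1\right) = 3$)
$I = 4$
$a{\left(c,J \right)} = -4$ ($a{\left(c,J \right)} = \left(-1\right) 4 = -4$)
$o = \frac{1}{23}$ ($o = - \frac{4}{-92} = \left(-4\right) \left(- \frac{1}{92}\right) = \frac{1}{23} \approx 0.043478$)
$o^{2} = \left(\frac{1}{23}\right)^{2} = \frac{1}{529}$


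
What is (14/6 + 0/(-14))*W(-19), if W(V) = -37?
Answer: -259/3 ≈ -86.333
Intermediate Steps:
(14/6 + 0/(-14))*W(-19) = (14/6 + 0/(-14))*(-37) = (14*(⅙) + 0*(-1/14))*(-37) = (7/3 + 0)*(-37) = (7/3)*(-37) = -259/3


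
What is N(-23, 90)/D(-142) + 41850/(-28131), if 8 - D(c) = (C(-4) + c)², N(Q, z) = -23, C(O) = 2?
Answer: -273092729/183714184 ≈ -1.4865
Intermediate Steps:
D(c) = 8 - (2 + c)²
N(-23, 90)/D(-142) + 41850/(-28131) = -23/(8 - (2 - 142)²) + 41850/(-28131) = -23/(8 - 1*(-140)²) + 41850*(-1/28131) = -23/(8 - 1*19600) - 13950/9377 = -23/(8 - 19600) - 13950/9377 = -23/(-19592) - 13950/9377 = -23*(-1/19592) - 13950/9377 = 23/19592 - 13950/9377 = -273092729/183714184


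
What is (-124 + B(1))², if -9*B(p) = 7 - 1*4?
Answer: 139129/9 ≈ 15459.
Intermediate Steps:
B(p) = -⅓ (B(p) = -(7 - 1*4)/9 = -(7 - 4)/9 = -⅑*3 = -⅓)
(-124 + B(1))² = (-124 - ⅓)² = (-373/3)² = 139129/9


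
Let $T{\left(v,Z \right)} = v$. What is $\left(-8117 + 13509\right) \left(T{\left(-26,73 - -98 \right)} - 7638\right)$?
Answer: $-41324288$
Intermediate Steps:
$\left(-8117 + 13509\right) \left(T{\left(-26,73 - -98 \right)} - 7638\right) = \left(-8117 + 13509\right) \left(-26 - 7638\right) = 5392 \left(-7664\right) = -41324288$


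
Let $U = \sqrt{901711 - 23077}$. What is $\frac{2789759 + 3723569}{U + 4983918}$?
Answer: $\frac{5410315443184}{4139906292015} - \frac{3256664 \sqrt{97626}}{4139906292015} \approx 1.3066$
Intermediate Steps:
$U = 3 \sqrt{97626}$ ($U = \sqrt{878634} = 3 \sqrt{97626} \approx 937.35$)
$\frac{2789759 + 3723569}{U + 4983918} = \frac{2789759 + 3723569}{3 \sqrt{97626} + 4983918} = \frac{6513328}{4983918 + 3 \sqrt{97626}}$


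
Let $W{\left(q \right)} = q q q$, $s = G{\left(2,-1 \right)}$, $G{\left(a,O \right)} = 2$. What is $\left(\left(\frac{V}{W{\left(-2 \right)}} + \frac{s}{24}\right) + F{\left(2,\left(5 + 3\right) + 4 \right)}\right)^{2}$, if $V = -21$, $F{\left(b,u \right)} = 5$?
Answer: $\frac{34225}{576} \approx 59.418$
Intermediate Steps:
$s = 2$
$W{\left(q \right)} = q^{3}$ ($W{\left(q \right)} = q^{2} q = q^{3}$)
$\left(\left(\frac{V}{W{\left(-2 \right)}} + \frac{s}{24}\right) + F{\left(2,\left(5 + 3\right) + 4 \right)}\right)^{2} = \left(\left(- \frac{21}{\left(-2\right)^{3}} + \frac{2}{24}\right) + 5\right)^{2} = \left(\left(- \frac{21}{-8} + 2 \cdot \frac{1}{24}\right) + 5\right)^{2} = \left(\left(\left(-21\right) \left(- \frac{1}{8}\right) + \frac{1}{12}\right) + 5\right)^{2} = \left(\left(\frac{21}{8} + \frac{1}{12}\right) + 5\right)^{2} = \left(\frac{65}{24} + 5\right)^{2} = \left(\frac{185}{24}\right)^{2} = \frac{34225}{576}$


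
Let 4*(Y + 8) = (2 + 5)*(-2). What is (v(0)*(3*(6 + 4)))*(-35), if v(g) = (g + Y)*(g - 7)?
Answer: -84525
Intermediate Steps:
Y = -23/2 (Y = -8 + ((2 + 5)*(-2))/4 = -8 + (7*(-2))/4 = -8 + (¼)*(-14) = -8 - 7/2 = -23/2 ≈ -11.500)
v(g) = (-7 + g)*(-23/2 + g) (v(g) = (g - 23/2)*(g - 7) = (-23/2 + g)*(-7 + g) = (-7 + g)*(-23/2 + g))
(v(0)*(3*(6 + 4)))*(-35) = ((161/2 + 0² - 37/2*0)*(3*(6 + 4)))*(-35) = ((161/2 + 0 + 0)*(3*10))*(-35) = ((161/2)*30)*(-35) = 2415*(-35) = -84525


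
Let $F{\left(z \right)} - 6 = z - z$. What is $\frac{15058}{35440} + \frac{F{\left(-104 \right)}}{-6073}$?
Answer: $\frac{45617297}{107613560} \approx 0.4239$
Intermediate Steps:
$F{\left(z \right)} = 6$ ($F{\left(z \right)} = 6 + \left(z - z\right) = 6 + 0 = 6$)
$\frac{15058}{35440} + \frac{F{\left(-104 \right)}}{-6073} = \frac{15058}{35440} + \frac{6}{-6073} = 15058 \cdot \frac{1}{35440} + 6 \left(- \frac{1}{6073}\right) = \frac{7529}{17720} - \frac{6}{6073} = \frac{45617297}{107613560}$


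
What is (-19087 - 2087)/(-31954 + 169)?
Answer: 7058/10595 ≈ 0.66616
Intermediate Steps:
(-19087 - 2087)/(-31954 + 169) = -21174/(-31785) = -21174*(-1/31785) = 7058/10595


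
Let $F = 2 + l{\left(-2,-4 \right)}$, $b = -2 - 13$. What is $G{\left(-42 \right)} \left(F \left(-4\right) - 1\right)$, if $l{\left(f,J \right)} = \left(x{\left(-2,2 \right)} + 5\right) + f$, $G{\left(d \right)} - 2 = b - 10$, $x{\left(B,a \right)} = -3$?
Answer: $207$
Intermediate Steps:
$b = -15$ ($b = -2 - 13 = -15$)
$G{\left(d \right)} = -23$ ($G{\left(d \right)} = 2 - 25 = -23$)
$l{\left(f,J \right)} = 2 + f$ ($l{\left(f,J \right)} = \left(-3 + 5\right) + f = 2 + f$)
$F = 2$ ($F = 2 + \left(2 - 2\right) = 2 + 0 = 2$)
$G{\left(-42 \right)} \left(F \left(-4\right) - 1\right) = - 23 \left(2 \left(-4\right) - 1\right) = - 23 \left(-8 - 1\right) = \left(-23\right) \left(-9\right) = 207$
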